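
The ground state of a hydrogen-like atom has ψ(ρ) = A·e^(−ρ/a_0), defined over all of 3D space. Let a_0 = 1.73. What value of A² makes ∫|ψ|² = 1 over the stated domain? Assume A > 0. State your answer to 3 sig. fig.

A^2 ≈ 0.0615

The normalization condition is ∫|ψ|² 4πρ² dρ = 1 from 0 to ∞.
(Spherical symmetry: dV = 4πρ² dρ.)
∫|ψ|² 4πρ² dρ = A²·(π·a_0^3).
Substituting a_0 = 1.73 gives A² = 0.06148, so A = 0.2479.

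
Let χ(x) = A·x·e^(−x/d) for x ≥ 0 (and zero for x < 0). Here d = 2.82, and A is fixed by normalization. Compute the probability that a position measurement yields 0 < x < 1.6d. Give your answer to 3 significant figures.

P = ∫_{0}^{1.6d} |χ(x)|² dx.
Since A² = 1/(d^3/4), this is the region integral divided by the full normalization integral.
Let u = x/d; then A² and the length scale cancel, so P = ∫_{0}^{1.6} u^2·e^(-2·u) du ÷ ∫_{0}^{∞} u^2·e^(-2·u) du.
With ∫ u^2·e^(-2·u) du = -(2·u^2 + 2·u + 1)·e^(-2·u)/4 + C, the region integral is 1/4 - 233·e^(-16/5)/100 and the full one is 1/4.
This works out to P = 0.6201.

P ≈ 0.620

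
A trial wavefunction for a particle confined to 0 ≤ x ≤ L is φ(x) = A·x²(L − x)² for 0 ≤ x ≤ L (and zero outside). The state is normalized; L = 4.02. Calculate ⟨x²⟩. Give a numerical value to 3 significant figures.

⟨x^2⟩ ≈ 4.41

⟨x²⟩ = ∫ x^2 |φ|² dx over the full domain.
Expanding the polynomial and integrating term by term, evaluating both integrals, ⟨x²⟩ = 3·L^2/11.
With L = 4.02, ⟨x^2⟩ = 4.407.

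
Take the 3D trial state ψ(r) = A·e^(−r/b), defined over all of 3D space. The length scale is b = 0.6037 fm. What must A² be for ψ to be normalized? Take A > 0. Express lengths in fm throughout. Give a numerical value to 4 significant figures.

A^2 ≈ 1.447 fm^(-3)

The normalization condition is ∫|ψ|² 4πr² dr = 1 from 0 to ∞.
Carrying out the integral gives A² · π·b^3.
Hence A² = 1/[π·b^3].
Substituting b = 0.6037 gives A² = 1.4467, so A = 1.2028.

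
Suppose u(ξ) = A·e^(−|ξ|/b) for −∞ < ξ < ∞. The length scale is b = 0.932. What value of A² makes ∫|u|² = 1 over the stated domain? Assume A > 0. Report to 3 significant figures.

We need A² ∫|f|² dξ = 1, taking the integral from −∞ to ∞.
With u = A·e^(−|ξ|/b), the integral evaluates to A²·[b].
Setting this equal to 1 gives A² = 1/(b).
Substituting b = 0.932 gives A² = 1.073, so A = 1.036.

A^2 ≈ 1.07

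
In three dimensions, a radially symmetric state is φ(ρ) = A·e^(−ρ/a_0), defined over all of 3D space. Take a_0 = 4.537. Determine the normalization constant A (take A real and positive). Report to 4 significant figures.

Normalization requires ∫|φ|² 4πρ² dρ = 1, integrated from 0 to ∞.
With φ = A·e^(−ρ/a_0), the integral evaluates to A²·[π·a_0^3].
Hence A² = 1/[π·a_0^3].
Plugging in a_0 = 4.537 yields A = 0.058381.

A ≈ 0.05838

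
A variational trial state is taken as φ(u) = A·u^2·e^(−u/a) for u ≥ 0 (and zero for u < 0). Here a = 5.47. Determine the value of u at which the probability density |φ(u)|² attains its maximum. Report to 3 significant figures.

Differentiate |φ(u)|² with respect to u and set to zero.
Solving yields u = 2·a.
With a = 5.47, the most probable position is 10.94.

u ≈ 10.9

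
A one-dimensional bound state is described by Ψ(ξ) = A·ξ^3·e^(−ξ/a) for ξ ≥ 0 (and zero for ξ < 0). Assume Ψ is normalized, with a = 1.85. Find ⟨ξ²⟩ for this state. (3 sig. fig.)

⟨ξ^2⟩ ≈ 47.9

⟨ξ²⟩ = ∫ ξ^2 |Ψ|² dξ over the full domain.
Recall ∫₀^∞ ξ^m e^(−ξ/β) dξ = m!·β^(m+1), the ratio of the moment integral to the normalization integral gives ⟨ξ²⟩ = 14·a^2.
With a = 1.85, ⟨ξ^2⟩ = 47.92.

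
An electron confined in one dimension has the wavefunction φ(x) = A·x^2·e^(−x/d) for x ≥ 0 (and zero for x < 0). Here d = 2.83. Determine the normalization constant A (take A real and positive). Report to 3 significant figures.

A ≈ 0.0857

The normalization condition is ∫|φ|² dx = 1 from 0 to ∞.
Recall ∫₀^∞ x^m e^(−x/β) dx = m!·β^(m+1), ∫|φ|² dx = A²·(3·d^5/4).
Hence A² = 1/[3·d^5/4].
Plugging in d = 2.83 yields A = 0.08570.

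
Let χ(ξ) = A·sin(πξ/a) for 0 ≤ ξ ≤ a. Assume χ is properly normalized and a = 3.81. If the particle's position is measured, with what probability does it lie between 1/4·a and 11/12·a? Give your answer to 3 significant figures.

P = ∫_{1/4·a}^{11/12·a} |χ(ξ)|² dξ.
With A² fixed by ∫|χ|² = 1, i.e. A² = (a/2)^(−1), substitute and integrate.
Substituting u = ξ/a, A² and the length scale cancel in the ratio: P = ∫_{1/4}^{11/12} sin(π·u)^2 du / ∫_{0}^{1} sin(π·u)^2 du.
Using ∫ sin(π·u)^2 du = u/2 - sin(2·π·u)/(4·π), the numerator is 3/(8·π) + 1/3 and the denominator is 1/2.
Evaluating gives P = (9 + 8·π)/(12·π).

P ≈ 0.905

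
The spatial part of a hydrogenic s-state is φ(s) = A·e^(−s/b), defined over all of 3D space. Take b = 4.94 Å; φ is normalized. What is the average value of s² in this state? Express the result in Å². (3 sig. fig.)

⟨s^2⟩ ≈ 73.2 Å^2

By definition ⟨s²⟩ = ∫ s^2 |φ(s)|² 4πs² ds.
Recall ∫₀^∞ s^m e^(−s/β) ds = m!·β^(m+1), since the A² factors cancel between numerator and denominator, ⟨s²⟩ = 3·b^2.
Putting b = 4.94 gives 73.21.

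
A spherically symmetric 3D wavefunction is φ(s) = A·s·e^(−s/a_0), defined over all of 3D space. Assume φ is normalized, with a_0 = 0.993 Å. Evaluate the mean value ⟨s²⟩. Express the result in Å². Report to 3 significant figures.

⟨s^2⟩ ≈ 7.40 Å^2

By definition ⟨s²⟩ = ∫ s^2 |φ(s)|² 4πs² ds.
With ∫₀^∞ s^6 e^(−αs) ds = 6!/α^7, since the A² factors cancel between numerator and denominator, ⟨s²⟩ = 15·a_0^2/2.
Putting a_0 = 0.993 gives 7.395.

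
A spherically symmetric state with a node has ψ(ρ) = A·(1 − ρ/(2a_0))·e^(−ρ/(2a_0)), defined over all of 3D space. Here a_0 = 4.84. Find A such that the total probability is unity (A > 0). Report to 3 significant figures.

Require ∫ |ψ|² 4πρ² dρ = 1 over the whole domain.
Using ∫₀^∞ ρⁿ e^(−αρ) dρ = n!/αⁿ⁺¹, with ψ = A·(1 − ρ/(2a_0))·e^(−ρ/(2a_0)), the integral evaluates to A²·[8·π·a_0^3].
With a_0 = 4.84: A² = 0.0003509 and A = 0.01873.

A ≈ 0.0187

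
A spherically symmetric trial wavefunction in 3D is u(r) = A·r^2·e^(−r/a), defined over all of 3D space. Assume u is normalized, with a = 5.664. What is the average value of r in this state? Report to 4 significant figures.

By definition ⟨r⟩ = ∫ r |u(r)|² 4πr² dr.
Using ∫₀^∞ rⁿ e^(−αr) dr = n!/αⁿ⁺¹, since the A² factors cancel between numerator and denominator, ⟨r⟩ = 7·a/2.
With a = 5.664, ⟨r⟩ = 19.824.

⟨r⟩ ≈ 19.82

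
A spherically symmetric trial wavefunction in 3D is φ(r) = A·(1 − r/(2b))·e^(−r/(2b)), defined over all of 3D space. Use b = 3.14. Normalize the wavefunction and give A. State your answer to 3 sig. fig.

Require ∫ |φ|² 4πr² dr = 1 over the whole domain.
Recall ∫₀^∞ r^m e^(−r/β) dr = m!·β^(m+1), with φ = A·(1 − r/(2b))·e^(−r/(2b)), the integral evaluates to A²·[8·π·b^3].
Substituting b = 3.14 gives A² = 0.001285, so A = 0.03585.

A ≈ 0.0358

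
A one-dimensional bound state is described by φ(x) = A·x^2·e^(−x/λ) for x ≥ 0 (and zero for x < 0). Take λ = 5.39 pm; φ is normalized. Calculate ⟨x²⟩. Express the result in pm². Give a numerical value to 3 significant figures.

⟨x^2⟩ ≈ 218 pm^2

By definition ⟨x²⟩ = ∫ x^2 |φ(x)|² dx.
Using ∫₀^∞ xⁿ e^(−αx) dx = n!/αⁿ⁺¹, evaluating both integrals, ⟨x²⟩ = 15·λ^2/2.
Putting λ = 5.39 gives 217.9.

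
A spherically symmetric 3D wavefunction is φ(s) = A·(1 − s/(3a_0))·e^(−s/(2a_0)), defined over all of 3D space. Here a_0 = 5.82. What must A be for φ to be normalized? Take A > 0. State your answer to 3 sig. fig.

A ≈ 0.0246

Normalization requires ∫|φ|² 4πs² ds = 1, integrated from 0 to ∞.
In 3D with spherical symmetry the volume element is 4πs² ds.
Using ∫₀^∞ sⁿ e^(−αs) ds = n!/αⁿ⁺¹, with φ = A·(1 − s/(3a_0))·e^(−s/(2a_0)), the integral evaluates to A²·[8·π·a_0^3/3].
Hence A² = 1/[8·π·a_0^3/3].
Plugging in a_0 = 5.82 yields A = 0.02461.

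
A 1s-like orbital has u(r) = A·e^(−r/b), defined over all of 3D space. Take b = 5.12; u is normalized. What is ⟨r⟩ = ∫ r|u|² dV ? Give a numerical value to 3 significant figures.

By definition ⟨r⟩ = ∫ r |u(r)|² 4πr² dr.
Since the A² factors cancel between numerator and denominator, ⟨r⟩ = 3·b/2.
Putting b = 5.12 gives 7.680.

⟨r⟩ ≈ 7.68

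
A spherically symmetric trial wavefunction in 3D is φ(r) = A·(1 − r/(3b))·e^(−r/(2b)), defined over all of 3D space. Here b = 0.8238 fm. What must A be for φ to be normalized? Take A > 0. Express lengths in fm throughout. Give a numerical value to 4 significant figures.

A ≈ 0.4621 fm^(-3/2)

We need A² ∫|f|² 4πr² dr = 1, taking the integral from 0 to ∞.
With ∫₀^∞ r^4 e^(−αr) dr = 4!/α^5, with φ = A·(1 − r/(3b))·e^(−r/(2b)), the integral evaluates to A²·[8·π·b^3/3].
Setting this equal to 1 gives A² = 1/(8·π·b^3/3).
With b = 0.8238: A² = 0.21351 and A = 0.46207.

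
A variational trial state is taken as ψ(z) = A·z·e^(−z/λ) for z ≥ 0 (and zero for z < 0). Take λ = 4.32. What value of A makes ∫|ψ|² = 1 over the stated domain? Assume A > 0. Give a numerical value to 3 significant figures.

Normalization requires ∫|ψ|² dz = 1, integrated from 0 to ∞.
Carrying out the integral gives A² · λ^3/4.
With λ = 4.32: A² = 0.04961 and A = 0.2227.

A ≈ 0.223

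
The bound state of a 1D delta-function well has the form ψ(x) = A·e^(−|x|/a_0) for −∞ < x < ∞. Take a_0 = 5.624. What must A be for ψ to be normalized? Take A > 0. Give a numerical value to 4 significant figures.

A ≈ 0.4217

Normalization requires ∫|ψ|² dx = 1, integrated from −∞ to ∞.
The integral (without the A² prefactor) comes out to a_0.
Hence A² = 1/[a_0].
Substituting a_0 = 5.624 gives A² = 0.17781, so A = 0.42167.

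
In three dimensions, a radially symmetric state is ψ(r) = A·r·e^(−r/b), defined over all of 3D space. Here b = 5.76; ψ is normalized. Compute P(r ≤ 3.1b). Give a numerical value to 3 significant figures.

P ≈ 0.741

P = ∫ |ψ|² 4πr² dr over r ≤ 3.1b.
Normalization gives A² = 1/(3·π·b^5).
In terms of u = r/b (A², 4π and the length scale all cancel between numerator and denominator), P = [∫_{0}^{3.1} u^4·e^(-2·u) du] / [∫_{0}^{∞} u^4·e^(-2·u) du].
An antiderivative of u^4·e^(-2·u) is -(u^4/2 + u^3 + 3·u^2/2 + 3·u/2 + 3/4)·e^(-2·u); evaluating from 0 to 3.1 gives ≈ 0.55562, while the full integral is 3/4.
This evaluates to P = 0.7408.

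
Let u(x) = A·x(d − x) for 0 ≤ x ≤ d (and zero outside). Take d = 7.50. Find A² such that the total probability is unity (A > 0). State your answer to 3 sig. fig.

Normalization requires ∫|u|² dx = 1, integrated from 0 to d.
With u = A·x(d − x), the integral evaluates to A²·[d^5/30].
So A² = (d^5/30)^(−1).
Substituting d = 7.50 gives A² = 0.001264, so A = 0.03556.

A^2 ≈ 0.00126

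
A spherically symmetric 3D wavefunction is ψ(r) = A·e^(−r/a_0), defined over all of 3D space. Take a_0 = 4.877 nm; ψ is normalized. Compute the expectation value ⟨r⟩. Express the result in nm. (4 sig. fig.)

⟨r⟩ ≈ 7.316 nm

By definition ⟨r⟩ = ∫ r |ψ(r)|² 4πr² dr.
With ∫₀^∞ r^3 e^(−αr) dr = 3!/α^4, the ratio of the moment integral to the normalization integral gives ⟨r⟩ = 3·a_0/2.
With a_0 = 4.877, ⟨r⟩ = 7.3155.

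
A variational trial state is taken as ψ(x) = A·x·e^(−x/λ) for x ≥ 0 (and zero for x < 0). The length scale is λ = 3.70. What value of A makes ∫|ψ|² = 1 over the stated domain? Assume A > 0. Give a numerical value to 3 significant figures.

Normalization requires ∫|ψ|² dx = 1, integrated from 0 to ∞.
Recall ∫₀^∞ x^m e^(−x/β) dx = m!·β^(m+1), the integral (without the A² prefactor) comes out to λ^3/4.
Substituting λ = 3.70 gives A² = 0.07897, so A = 0.2810.

A ≈ 0.281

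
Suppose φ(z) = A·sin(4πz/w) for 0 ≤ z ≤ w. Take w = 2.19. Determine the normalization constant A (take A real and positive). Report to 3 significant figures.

The normalization condition is ∫|φ|² dz = 1 from 0 to w.
Carrying out the integral gives A² · w/2.
Hence A² = 1/[w/2].
With w = 2.19: A² = 0.9132 and A = 0.9556.

A ≈ 0.956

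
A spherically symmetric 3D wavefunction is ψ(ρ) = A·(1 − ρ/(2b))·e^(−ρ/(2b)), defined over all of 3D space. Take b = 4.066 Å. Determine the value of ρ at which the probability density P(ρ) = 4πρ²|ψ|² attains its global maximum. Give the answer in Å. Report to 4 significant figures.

Set d/dρ [P(ρ) = 4πρ²|ψ|²] = 0 and solve for ρ > 0.
This gives ρ = b·(√(5) + 3).
With b = 4.066, the most probable radial distance is 21.290 Å.

ρ ≈ 21.29 Å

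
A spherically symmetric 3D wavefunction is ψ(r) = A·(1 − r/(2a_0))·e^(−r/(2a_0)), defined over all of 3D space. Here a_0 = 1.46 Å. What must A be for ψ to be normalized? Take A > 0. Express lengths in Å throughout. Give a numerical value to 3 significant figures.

The normalization condition is ∫|ψ|² 4πr² dr = 1 from 0 to ∞.
The angular integral contributes 4π, leaving ∫₀^∞ r²|ψ|² dr.
Recall ∫₀^∞ r^m e^(−r/β) dr = m!·β^(m+1), carrying out the integral gives A² · 8·π·a_0^3.
Plugging in a_0 = 1.46 yields A = 0.1131.

A ≈ 0.113 Å^(-3/2)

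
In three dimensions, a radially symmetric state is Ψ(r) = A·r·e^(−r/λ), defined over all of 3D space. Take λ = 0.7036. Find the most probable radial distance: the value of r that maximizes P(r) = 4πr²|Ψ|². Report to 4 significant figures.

Differentiate P(r) = 4πr²|Ψ|² with respect to r and set to zero.
This gives r = 2·λ.
With λ = 0.7036, the most probable radial distance is 1.4072.

r ≈ 1.407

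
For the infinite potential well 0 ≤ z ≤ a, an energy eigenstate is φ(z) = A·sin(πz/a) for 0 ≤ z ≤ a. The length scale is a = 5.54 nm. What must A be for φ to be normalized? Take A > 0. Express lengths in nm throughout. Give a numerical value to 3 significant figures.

A ≈ 0.601 nm^(-1/2)

Normalization requires ∫|φ|² dz = 1, integrated from 0 to a.
Using sin²θ = (1 − cos 2θ)/2, the integral (without the A² prefactor) comes out to a/2.
Setting this equal to 1 gives A² = 1/(a/2).
With a = 5.54: A² = 0.3610 and A = 0.6008.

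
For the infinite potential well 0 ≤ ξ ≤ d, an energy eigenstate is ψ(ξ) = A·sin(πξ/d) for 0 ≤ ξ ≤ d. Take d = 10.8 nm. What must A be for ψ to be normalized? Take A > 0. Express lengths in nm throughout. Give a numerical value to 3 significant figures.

A ≈ 0.430 nm^(-1/2)

Normalization requires ∫|ψ|² dξ = 1, integrated from 0 to d.
Using sin²θ = (1 − cos 2θ)/2, carrying out the integral gives A² · d/2.
Hence A² = 1/[d/2].
With d = 10.8: A² = 0.1852 and A = 0.4303.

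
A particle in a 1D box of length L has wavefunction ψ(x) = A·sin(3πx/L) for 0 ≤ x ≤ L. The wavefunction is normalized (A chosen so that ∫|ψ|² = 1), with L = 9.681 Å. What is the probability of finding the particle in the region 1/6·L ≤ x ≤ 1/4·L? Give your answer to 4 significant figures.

P ≈ 0.1364

The probability is P = ∫ |ψ|² dx over [1/6·L, 1/4·L].
Since A² = 1/(L/2), this is the region integral divided by the full normalization integral.
Substituting u = x/L, A² and the length scale cancel in the ratio: P = ∫_{1/6}^{1/4} sin(3·π·u)^2 du / ∫_{0}^{1} sin(3·π·u)^2 du.
With ∫ sin(3·π·u)^2 du = u/2 - sin(6·π·u)/(12·π) + C, the region integral is 1/(12·π) + 1/24 and the full one is 1/2.
Evaluating gives P = (2 + π)/(12·π).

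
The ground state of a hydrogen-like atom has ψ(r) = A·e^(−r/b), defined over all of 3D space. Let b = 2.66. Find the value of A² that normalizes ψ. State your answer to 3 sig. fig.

The normalization condition is ∫|ψ|² 4πr² dr = 1 from 0 to ∞.
Recall ∫₀^∞ r^m e^(−r/β) dr = m!·β^(m+1), the integral (without the A² prefactor) comes out to π·b^3.
Setting this equal to 1 gives A² = 1/(π·b^3).
With b = 2.66: A² = 0.01691 and A = 0.1300.

A^2 ≈ 0.0169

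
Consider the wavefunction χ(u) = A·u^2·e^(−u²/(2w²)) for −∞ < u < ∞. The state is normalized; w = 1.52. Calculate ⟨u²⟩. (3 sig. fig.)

⟨u²⟩ = ∫ u^2 |χ|² du over the full domain.
Differentiating ∫e^(−αu²) du = √(π/α) under α to get the higher moments, evaluating both integrals, ⟨u²⟩ = 5·w^2/2.
With w = 1.52, ⟨u^2⟩ = 5.776.

⟨u^2⟩ ≈ 5.78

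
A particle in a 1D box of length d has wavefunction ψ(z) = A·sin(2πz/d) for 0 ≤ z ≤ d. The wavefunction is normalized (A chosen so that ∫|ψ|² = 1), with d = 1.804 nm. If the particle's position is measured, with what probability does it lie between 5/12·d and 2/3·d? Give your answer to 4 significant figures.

The probability is P = ∫ |ψ|² dz over [5/12·d, 2/3·d].
The normalization integral ∫|ψ|²dz over the whole domain equals d/2·A², and A² cancels in the ratio.
Let u = z/d; then A² and the length scale cancel, so P = ∫_{5/12}^{2/3} sin(2·π·u)^2 du ÷ ∫_{0}^{1} sin(2·π·u)^2 du.
Using ∫ sin(2·π·u)^2 du = u/2 - sin(4·π·u)/(8·π), the numerator is -√(3)/(8·π) + 1/8 and the denominator is 1/2.
The result is P = (π - √(3))/(4·π).

P ≈ 0.1122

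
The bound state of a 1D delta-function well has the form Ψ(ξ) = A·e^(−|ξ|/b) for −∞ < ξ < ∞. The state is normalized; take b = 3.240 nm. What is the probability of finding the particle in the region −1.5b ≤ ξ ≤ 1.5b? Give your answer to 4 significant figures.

P ≈ 0.9502

P = ∫_{−1.5b}^{1.5b} |Ψ(ξ)|² dξ.
With A² fixed by ∫|Ψ|² = 1, i.e. A² = (b)^(−1), substitute and integrate.
Both integrals are even about ξ = 0, so only the ξ ≥ 0 halves are needed (the factors of 2 cancel). In terms of u = ξ/b (A² and the length scale cancel between numerator and denominator), P = [∫_{0}^{1.5} e^(-2·u) du] / [∫_{0}^{∞} e^(-2·u) du].
Using ∫ e^(-2·u) du = -e^(-2·u)/2, the numerator is 1/2 - e^(-3)/2 and the denominator is 1/2.
This works out to P = 0.95021.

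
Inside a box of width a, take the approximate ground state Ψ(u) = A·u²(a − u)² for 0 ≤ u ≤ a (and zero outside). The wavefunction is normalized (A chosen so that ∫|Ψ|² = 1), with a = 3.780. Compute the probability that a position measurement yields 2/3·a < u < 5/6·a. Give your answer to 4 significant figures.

P ≈ 0.1359

The probability is P = ∫ |Ψ|² du over [2/3·a, 5/6·a].
With A² fixed by ∫|Ψ|² = 1, i.e. A² = (a^9/630)^(−1), substitute and integrate.
Let t = u/a; then A² and the length scale cancel, so P = ∫_{2/3}^{5/6} t^4·(1 - t)^4 dt ÷ ∫_{0}^{1} t^4·(1 - t)^4 dt.
Using ∫ t^4·(1 - t)^4 dt = t^5·(70·t^4 - 315·t^3 + 540·t^2 - 420·t + 126)/630, the numerator is ≈ 0.000215708 and the denominator is 1/630.
This works out to P = 0.13590.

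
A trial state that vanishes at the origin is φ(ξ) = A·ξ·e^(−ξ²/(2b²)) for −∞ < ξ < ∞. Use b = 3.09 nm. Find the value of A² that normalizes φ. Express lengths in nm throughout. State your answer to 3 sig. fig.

The normalization condition is ∫|φ|² dξ = 1 from −∞ to ∞.
Carrying out the integral gives A² · √(π)·b^3/2.
Setting this equal to 1 gives A² = 1/(√(π)·b^3/2).
With b = 3.09: A² = 0.03825 and A = 0.1956.

A^2 ≈ 0.0382 nm^(-3)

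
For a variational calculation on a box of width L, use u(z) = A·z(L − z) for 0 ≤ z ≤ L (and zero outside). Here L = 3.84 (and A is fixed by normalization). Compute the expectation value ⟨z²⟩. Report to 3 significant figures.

⟨z^2⟩ ≈ 4.21

The expectation value is the |u|²-weighted average of z^2: ∫ z^2|u|² dz.
The ratio of the moment integral to the normalization integral gives ⟨z²⟩ = 2·L^2/7.
With L = 3.84, ⟨z^2⟩ = 4.213.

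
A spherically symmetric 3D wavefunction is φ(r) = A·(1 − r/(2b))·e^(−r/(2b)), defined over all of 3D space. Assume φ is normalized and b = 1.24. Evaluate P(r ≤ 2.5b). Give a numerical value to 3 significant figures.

P ≈ 0.0554

P = ∫ |φ|² 4πr² dr over r ≤ 2.5b.
The full normalization integral is A²·[8·π·b^3] = 1, fixing A².
Substituting u = r/b, A², 4π and the length scale all cancel in the ratio: P = ∫_{0}^{2.5} u^2·(1 - u/2)^2·e^(-u) du / ∫_{0}^{∞} u^2·(1 - u/2)^2·e^(-u) du.
An antiderivative of u^2·(1 - u/2)^2·e^(-u) is -(u^4/4 + u^2 + 2·u + 2)·e^(-u); evaluating from 0 to 2.5 gives 2 - 1473·e^(-5/2)/64, while the full integral is 2.
Taking the ratio yields P = 0.05538.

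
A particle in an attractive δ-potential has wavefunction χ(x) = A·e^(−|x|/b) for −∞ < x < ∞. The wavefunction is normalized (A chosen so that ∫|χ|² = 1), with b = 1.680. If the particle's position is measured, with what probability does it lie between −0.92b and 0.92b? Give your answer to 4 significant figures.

P ≈ 0.8412

|χ|² is the probability density, so P = ∫_{−0.92b}^{0.92b} |χ|² dx.
Since A² = 1/(b), this is the region integral divided by the full normalization integral.
Both integrals are even about x = 0, so only the x ≥ 0 halves are needed (the factors of 2 cancel). Substituting u = x/b, A² and the length scale cancel in the ratio: P = ∫_{0}^{0.92} e^(-2·u) du / ∫_{0}^{∞} e^(-2·u) du.
An antiderivative of e^(-2·u) is -e^(-2·u)/2; evaluating from 0 to 0.92 gives 1/2 - e^(-46/25)/2, while the full integral is 1/2.
This works out to P = 0.84118.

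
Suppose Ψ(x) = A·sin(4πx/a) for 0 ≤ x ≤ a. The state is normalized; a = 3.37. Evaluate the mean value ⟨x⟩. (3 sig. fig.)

⟨x⟩ ≈ 1.69

The expectation value is the |Ψ|²-weighted average of x: ∫ x|Ψ|² dx.
Evaluating both integrals, ⟨x⟩ = a/2.
Putting a = 3.37 gives 1.685.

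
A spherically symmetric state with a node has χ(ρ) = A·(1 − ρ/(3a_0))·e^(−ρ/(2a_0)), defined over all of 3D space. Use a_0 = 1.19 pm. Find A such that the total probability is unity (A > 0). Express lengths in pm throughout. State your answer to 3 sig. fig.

A ≈ 0.266 pm^(-3/2)

Normalization requires ∫|χ|² 4πρ² dρ = 1, integrated from 0 to ∞.
(Spherical symmetry: dV = 4πρ² dρ.)
∫|χ|² 4πρ² dρ = A²·(8·π·a_0^3/3).
So A² = (8·π·a_0^3/3)^(−1).
Substituting a_0 = 1.19 gives A² = 0.07083, so A = 0.2661.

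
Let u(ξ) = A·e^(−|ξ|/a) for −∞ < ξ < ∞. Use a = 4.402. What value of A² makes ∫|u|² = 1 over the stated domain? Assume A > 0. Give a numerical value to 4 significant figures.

A^2 ≈ 0.2272

Require ∫ |u|² dξ = 1 over the whole domain.
With u = A·e^(−|ξ|/a), the integral evaluates to A²·[a].
Setting this equal to 1 gives A² = 1/(a).
Plugging in a = 4.402 yields A = 0.47662.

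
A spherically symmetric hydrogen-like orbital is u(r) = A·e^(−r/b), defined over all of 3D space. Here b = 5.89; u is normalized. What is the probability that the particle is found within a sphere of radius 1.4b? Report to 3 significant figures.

With dV = 4πr²dr, the probability is ∫|u|² dV over r ≤ 1.4b.
A² is fixed by ∫₀^∞ 4πr²|u|² dr = 1, i.e. A² = (π·b^3)^(−1).
Substituting t = r/b, A², 4π and the length scale all cancel in the ratio: P = ∫_{0}^{1.4} t^2·e^(-2·t) dt / ∫_{0}^{∞} t^2·e^(-2·t) dt.
An antiderivative of t^2·e^(-2·t) is -(2·t^2 + 2·t + 1)·e^(-2·t)/4; evaluating from 0 to 1.4 gives 1/4 - 193·e^(-14/5)/100, while the full integral is 1/4.
The region integral divided by the full integral gives P = 0.5305.

P ≈ 0.531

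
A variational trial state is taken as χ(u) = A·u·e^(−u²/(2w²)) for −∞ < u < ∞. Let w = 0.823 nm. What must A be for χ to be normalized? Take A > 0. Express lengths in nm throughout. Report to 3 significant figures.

We need A² ∫|f|² du = 1, taking the integral from −∞ to ∞.
Using the Gaussian integral ∫_{−∞}^{∞} e^(−αu²) du = √(π/α), ∫|χ|² du = A²·(√(π)·w^3/2).
So A² = (√(π)·w^3/2)^(−1).
Plugging in w = 0.823 yields A = 1.423.

A ≈ 1.42 nm^(-3/2)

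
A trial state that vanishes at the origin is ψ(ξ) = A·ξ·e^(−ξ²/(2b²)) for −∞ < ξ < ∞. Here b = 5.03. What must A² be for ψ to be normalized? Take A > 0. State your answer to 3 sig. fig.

The normalization condition is ∫|ψ|² dξ = 1 from −∞ to ∞.
Carrying out the integral gives A² · √(π)·b^3/2.
Setting this equal to 1 gives A² = 1/(√(π)·b^3/2).
Substituting b = 5.03 gives A² = 0.008866, so A = 0.09416.

A^2 ≈ 0.00887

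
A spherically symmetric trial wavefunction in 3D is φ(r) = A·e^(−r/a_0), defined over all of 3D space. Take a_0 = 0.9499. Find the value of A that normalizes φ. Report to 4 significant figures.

The normalization condition is ∫|φ|² 4πr² dr = 1 from 0 to ∞.
Carrying out the integral gives A² · π·a_0^3.
With a_0 = 0.9499: A² = 0.37138 and A = 0.60941.

A ≈ 0.6094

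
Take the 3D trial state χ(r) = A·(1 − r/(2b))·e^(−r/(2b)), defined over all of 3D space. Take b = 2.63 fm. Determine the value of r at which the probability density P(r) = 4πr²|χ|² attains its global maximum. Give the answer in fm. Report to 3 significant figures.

r ≈ 13.8 fm

The maximum of P(r) = 4πr²|χ|² occurs where its derivative vanishes.
This gives r = b·(√(5) + 3).
With b = 2.63, the most probable radial distance is 13.77 fm.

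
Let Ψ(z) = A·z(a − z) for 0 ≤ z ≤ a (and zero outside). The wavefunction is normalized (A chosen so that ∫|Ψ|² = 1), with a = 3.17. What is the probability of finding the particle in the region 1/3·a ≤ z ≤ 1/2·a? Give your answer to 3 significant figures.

The probability is P = ∫ |Ψ|² dz over [1/3·a, 1/2·a].
With A² fixed by ∫|Ψ|² = 1, i.e. A² = (a^5/30)^(−1), substitute and integrate.
Substituting u = z/a, A² and the length scale cancel in the ratio: P = ∫_{1/3}^{1/2} u^2·(1 - u)^2 du / ∫_{0}^{1} u^2·(1 - u)^2 du.
An antiderivative of u^2·(1 - u)^2 is u^3·(6·u^2 - 15·u + 10)/30; evaluating from 1/3 to 1/2 gives 47/4860, while the full integral is 1/30.
Evaluating gives P = 47/162.

P ≈ 0.290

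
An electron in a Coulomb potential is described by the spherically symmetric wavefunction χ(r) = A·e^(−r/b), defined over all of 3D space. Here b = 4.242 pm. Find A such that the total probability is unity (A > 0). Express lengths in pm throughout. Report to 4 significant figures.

We need A² ∫|f|² 4πr² dr = 1, taking the integral from 0 to ∞.
The integral (without the A² prefactor) comes out to π·b^3.
With b = 4.242: A² = 0.0041700 and A = 0.064576.

A ≈ 0.06458 pm^(-3/2)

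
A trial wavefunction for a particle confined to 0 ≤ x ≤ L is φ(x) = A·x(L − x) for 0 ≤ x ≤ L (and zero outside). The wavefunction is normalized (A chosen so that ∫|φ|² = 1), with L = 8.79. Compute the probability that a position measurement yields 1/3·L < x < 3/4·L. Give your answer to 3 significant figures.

P ≈ 0.687

The probability is P = ∫ |φ|² dx over [1/3·L, 3/4·L].
The normalization integral ∫|φ|²dx over the whole domain equals L^5/30·A², and A² cancels in the ratio.
Substituting u = x/L, A² and the length scale cancel in the ratio: P = ∫_{1/3}^{3/4} u^2·(1 - u)^2 du / ∫_{0}^{1} u^2·(1 - u)^2 du.
An antiderivative of u^2·(1 - u)^2 is u^3·(6·u^2 - 15·u + 10)/30; evaluating from 1/3 to 3/4 gives ≈ 0.022887, while the full integral is 1/30.
The result is P = 0.6866.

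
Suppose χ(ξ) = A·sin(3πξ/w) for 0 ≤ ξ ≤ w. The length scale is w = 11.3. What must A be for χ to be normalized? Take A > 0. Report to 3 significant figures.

A ≈ 0.421

The normalization condition is ∫|χ|² dξ = 1 from 0 to w.
Using sin²θ = (1 − cos 2θ)/2, with χ = A·sin(3πξ/w), the integral evaluates to A²·[w/2].
Substituting w = 11.3 gives A² = 0.1770, so A = 0.4207.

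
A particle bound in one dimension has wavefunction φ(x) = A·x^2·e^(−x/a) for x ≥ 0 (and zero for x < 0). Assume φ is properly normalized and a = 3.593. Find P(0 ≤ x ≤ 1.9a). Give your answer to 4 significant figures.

P = ∫_{0}^{1.9a} |φ(x)|² dx.
With A² fixed by ∫|φ|² = 1, i.e. A² = (3·a^5/4)^(−1), substitute and integrate.
Let u = x/a; then A² and the length scale cancel, so P = ∫_{0}^{1.9} u^4·e^(-2·u) du ÷ ∫_{0}^{∞} u^4·e^(-2·u) du.
With ∫ u^4·e^(-2·u) du = -(u^4/2 + u^3 + 3·u^2/2 + 3·u/2 + 3/4)·e^(-2·u) + C, the region integral is ≈ 0.249117 and the full one is 3/4.
The result is P = 0.33216.

P ≈ 0.3322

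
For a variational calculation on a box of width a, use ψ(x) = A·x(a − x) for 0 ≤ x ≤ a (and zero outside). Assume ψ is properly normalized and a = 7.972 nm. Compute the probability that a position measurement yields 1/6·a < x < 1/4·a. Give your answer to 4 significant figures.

|ψ|² is the probability density, so P = ∫_{1/6·a}^{1/4·a} |ψ|² dx.
The normalization integral ∫|ψ|²dx over the whole domain equals a^5/30·A², and A² cancels in the ratio.
Let u = x/a; then A² and the length scale cancel, so P = ∫_{1/6}^{1/4} u^2·(1 - u)^2 du ÷ ∫_{0}^{1} u^2·(1 - u)^2 du.
An antiderivative of u^2·(1 - u)^2 is u^3·(6·u^2 - 15·u + 10)/30; evaluating from 1/6 to 1/4 gives ≈ 0.00226739, while the full integral is 1/30.
Evaluating gives P = 0.068022.

P ≈ 0.06802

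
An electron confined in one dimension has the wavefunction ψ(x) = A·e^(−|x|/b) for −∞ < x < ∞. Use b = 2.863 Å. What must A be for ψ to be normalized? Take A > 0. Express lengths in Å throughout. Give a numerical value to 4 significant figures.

A ≈ 0.5910 Å^(-1/2)

Require ∫ |ψ|² dx = 1 over the whole domain.
With ∫₀^∞ x^0 e^(−αx) dx = 0!/α^1, carrying out the integral gives A² · b.
Setting this equal to 1 gives A² = 1/(b).
With b = 2.863: A² = 0.34928 and A = 0.59100.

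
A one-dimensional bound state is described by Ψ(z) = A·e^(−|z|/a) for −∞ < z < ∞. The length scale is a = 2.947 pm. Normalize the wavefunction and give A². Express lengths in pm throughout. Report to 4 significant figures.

We need A² ∫|f|² dz = 1, taking the integral from −∞ to ∞.
The integral (without the A² prefactor) comes out to a.
Setting this equal to 1 gives A² = 1/(a).
Substituting a = 2.947 gives A² = 0.33933, so A = 0.58252.

A^2 ≈ 0.3393 pm^(-1)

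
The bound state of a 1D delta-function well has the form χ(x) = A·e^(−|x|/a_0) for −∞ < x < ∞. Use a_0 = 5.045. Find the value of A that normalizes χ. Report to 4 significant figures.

A ≈ 0.4452

Require ∫ |χ|² dx = 1 over the whole domain.
∫|χ|² dx = A²·(a_0).
Substituting a_0 = 5.045 gives A² = 0.19822, so A = 0.44521.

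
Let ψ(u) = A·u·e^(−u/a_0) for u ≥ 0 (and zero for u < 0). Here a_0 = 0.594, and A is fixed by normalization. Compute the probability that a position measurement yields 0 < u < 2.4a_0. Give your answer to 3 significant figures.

P ≈ 0.857

P = ∫_{0}^{2.4a_0} |ψ(u)|² du.
The normalization integral ∫|ψ|²du over the whole domain equals a_0^3/4·A², and A² cancels in the ratio.
In terms of t = u/a_0 (A² and the length scale cancel between numerator and denominator), P = [∫_{0}^{2.4} t^2·e^(-2·t) dt] / [∫_{0}^{∞} t^2·e^(-2·t) dt].
With ∫ t^2·e^(-2·t) dt = -(2·t^2 + 2·t + 1)·e^(-2·t)/4 + C, the region integral is 1/4 - 433·e^(-24/5)/100 and the full one is 1/4.
This works out to P = 0.8575.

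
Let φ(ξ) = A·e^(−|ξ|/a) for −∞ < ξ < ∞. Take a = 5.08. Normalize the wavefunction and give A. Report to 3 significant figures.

Require ∫ |φ|² dξ = 1 over the whole domain.
Using ∫₀^∞ ξⁿ e^(−αξ) dξ = n!/αⁿ⁺¹, carrying out the integral gives A² · a.
Setting this equal to 1 gives A² = 1/(a).
Substituting a = 5.08 gives A² = 0.1969, so A = 0.4437.

A ≈ 0.444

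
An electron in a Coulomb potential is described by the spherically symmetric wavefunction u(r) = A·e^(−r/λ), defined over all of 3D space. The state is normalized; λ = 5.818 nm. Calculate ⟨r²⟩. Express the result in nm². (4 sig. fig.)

The expectation value is the |u|²-weighted average of r^2: ∫ r^2|u|² 4πr² dr.
Using ∫₀^∞ rⁿ e^(−αr) dr = n!/αⁿ⁺¹, the ratio of the moment integral to the normalization integral gives ⟨r²⟩ = 3·λ^2.
With λ = 5.818, ⟨r^2⟩ = 101.55.

⟨r^2⟩ ≈ 101.5 nm^2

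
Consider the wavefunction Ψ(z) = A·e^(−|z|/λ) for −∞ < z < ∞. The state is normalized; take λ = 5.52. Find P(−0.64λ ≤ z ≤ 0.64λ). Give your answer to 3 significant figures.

The probability is P = ∫ |Ψ|² dz over [−0.64λ, 0.64λ].
With A² fixed by ∫|Ψ|² = 1, i.e. A² = (λ)^(−1), substitute and integrate.
Both integrals are even about z = 0, so only the z ≥ 0 halves are needed (the factors of 2 cancel). Let u = z/λ; then A² and the length scale cancel, so P = ∫_{0}^{0.64} e^(-2·u) du ÷ ∫_{0}^{∞} e^(-2·u) du.
An antiderivative of e^(-2·u) is -e^(-2·u)/2; evaluating from 0 to 0.64 gives 1/2 - e^(-32/25)/2, while the full integral is 1/2.
Evaluating gives P = 0.7220.

P ≈ 0.722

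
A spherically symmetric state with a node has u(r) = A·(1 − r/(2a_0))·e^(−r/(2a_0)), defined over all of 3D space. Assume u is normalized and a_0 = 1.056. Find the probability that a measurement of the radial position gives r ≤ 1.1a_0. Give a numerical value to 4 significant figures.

P ≈ 0.03866

With dV = 4πr²dr, the probability is ∫|u|² dV over r ≤ 1.1a_0.
The full normalization integral is A²·[8·π·a_0^3] = 1, fixing A².
Substituting t = r/a_0, A², 4π and the length scale all cancel in the ratio: P = ∫_{0}^{1.1} t^2·(1 - t/2)^2·e^(-t) dt / ∫_{0}^{∞} t^2·(1 - t/2)^2·e^(-t) dt.
With ∫ t^2·(1 - t/2)^2·e^(-t) dt = -(t^4/4 + t^2 + 2·t + 2)·e^(-t) + C, the region integral is ≈ 0.0773283 and the full one is 2.
The region integral divided by the full integral gives P = 0.038664.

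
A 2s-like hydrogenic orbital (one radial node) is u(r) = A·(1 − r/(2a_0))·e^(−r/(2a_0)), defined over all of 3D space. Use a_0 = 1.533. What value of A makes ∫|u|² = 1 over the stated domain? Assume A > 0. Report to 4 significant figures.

Require ∫ |u|² 4πr² dr = 1 over the whole domain.
In 3D with spherical symmetry the volume element is 4πr² dr.
Using ∫₀^∞ rⁿ e^(−αr) dr = n!/αⁿ⁺¹, ∫|u|² 4πr² dr = A²·(8·π·a_0^3).
Hence A² = 1/[8·π·a_0^3].
Plugging in a_0 = 1.533 yields A = 0.10509.

A ≈ 0.1051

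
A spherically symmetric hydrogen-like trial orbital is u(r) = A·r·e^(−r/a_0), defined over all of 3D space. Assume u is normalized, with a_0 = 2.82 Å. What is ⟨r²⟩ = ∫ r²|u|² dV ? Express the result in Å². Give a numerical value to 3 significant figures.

By definition ⟨r²⟩ = ∫ r^2 |u(r)|² 4πr² dr.
Using ∫₀^∞ rⁿ e^(−αr) dr = n!/αⁿ⁺¹, since the A² factors cancel between numerator and denominator, ⟨r²⟩ = 15·a_0^2/2.
Putting a_0 = 2.82 gives 59.64.

⟨r^2⟩ ≈ 59.6 Å^2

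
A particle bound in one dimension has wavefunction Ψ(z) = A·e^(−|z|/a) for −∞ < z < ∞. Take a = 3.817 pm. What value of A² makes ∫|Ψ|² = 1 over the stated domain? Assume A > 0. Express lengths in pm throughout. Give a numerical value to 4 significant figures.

A^2 ≈ 0.2620 pm^(-1)

We need A² ∫|f|² dz = 1, taking the integral from −∞ to ∞.
With Ψ = A·e^(−|z|/a), the integral evaluates to A²·[a].
Setting this equal to 1 gives A² = 1/(a).
Plugging in a = 3.817 yields A = 0.51185.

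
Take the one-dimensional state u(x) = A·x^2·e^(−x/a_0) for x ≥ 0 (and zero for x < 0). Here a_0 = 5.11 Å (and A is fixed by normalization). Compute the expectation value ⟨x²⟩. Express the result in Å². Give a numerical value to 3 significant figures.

⟨x^2⟩ ≈ 196 Å^2

The expectation value is the |u|²-weighted average of x^2: ∫ x^2|u|² dx.
Since the A² factors cancel between numerator and denominator, ⟨x²⟩ = 15·a_0^2/2.
Putting a_0 = 5.11 gives 195.8.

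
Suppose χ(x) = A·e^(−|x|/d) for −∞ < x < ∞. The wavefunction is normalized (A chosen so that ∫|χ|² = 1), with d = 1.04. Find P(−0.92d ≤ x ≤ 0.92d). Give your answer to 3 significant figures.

The probability is P = ∫ |χ|² dx over [−0.92d, 0.92d].
The normalization integral ∫|χ|²dx over the whole domain equals d·A², and A² cancels in the ratio.
By symmetry take twice the x ≥ 0 contribution in numerator and denominator; the 2's cancel. In terms of u = x/d (A² and the length scale cancel between numerator and denominator), P = [∫_{0}^{0.92} e^(-2·u) du] / [∫_{0}^{∞} e^(-2·u) du].
An antiderivative of e^(-2·u) is -e^(-2·u)/2; evaluating from 0 to 0.92 gives 1/2 - e^(-46/25)/2, while the full integral is 1/2.
The result is P = 0.8412.

P ≈ 0.841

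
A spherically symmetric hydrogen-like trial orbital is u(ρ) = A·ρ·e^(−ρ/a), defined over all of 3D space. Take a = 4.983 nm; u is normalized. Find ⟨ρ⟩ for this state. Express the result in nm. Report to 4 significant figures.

⟨ρ⟩ ≈ 12.46 nm

⟨ρ⟩ = ∫ ρ |u|² 4πρ² dρ over the full domain.
Using ∫₀^∞ ρⁿ e^(−αρ) dρ = n!/αⁿ⁺¹, since the A² factors cancel between numerator and denominator, ⟨ρ⟩ = 5·a/2.
Putting a = 4.983 gives 12.458.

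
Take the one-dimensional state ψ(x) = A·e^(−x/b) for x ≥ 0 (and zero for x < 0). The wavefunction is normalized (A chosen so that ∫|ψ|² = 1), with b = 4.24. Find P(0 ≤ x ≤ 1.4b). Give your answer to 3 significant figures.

P = ∫_{0}^{1.4b} |ψ(x)|² dx.
The normalization integral ∫|ψ|²dx over the whole domain equals b/2·A², and A² cancels in the ratio.
In terms of u = x/b (A² and the length scale cancel between numerator and denominator), P = [∫_{0}^{1.4} e^(-2·u) du] / [∫_{0}^{∞} e^(-2·u) du].
An antiderivative of e^(-2·u) is -e^(-2·u)/2; evaluating from 0 to 1.4 gives 1/2 - e^(-14/5)/2, while the full integral is 1/2.
Evaluating gives P = 0.9392.

P ≈ 0.939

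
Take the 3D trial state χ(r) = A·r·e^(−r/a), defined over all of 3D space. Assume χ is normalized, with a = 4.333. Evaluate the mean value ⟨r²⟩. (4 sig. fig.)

⟨r²⟩ = ∫ r^2 |χ|² 4πr² dr over the full domain.
Evaluating both integrals, ⟨r²⟩ = 15·a^2/2.
Putting a = 4.333 gives 140.81.

⟨r^2⟩ ≈ 140.8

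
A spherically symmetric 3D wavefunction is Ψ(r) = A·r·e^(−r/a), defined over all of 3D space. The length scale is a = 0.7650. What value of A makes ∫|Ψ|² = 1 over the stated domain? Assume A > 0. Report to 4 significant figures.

A ≈ 0.6364

Normalization requires ∫|Ψ|² 4πr² dr = 1, integrated from 0 to ∞.
(Spherical symmetry: dV = 4πr² dr.)
Carrying out the integral gives A² · 3·π·a^5.
Plugging in a = 0.7650 yields A = 0.63637.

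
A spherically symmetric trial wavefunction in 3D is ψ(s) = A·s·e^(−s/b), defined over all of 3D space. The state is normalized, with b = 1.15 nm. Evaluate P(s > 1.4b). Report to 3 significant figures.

Integrate the radial probability density 4πs²|ψ|² over s > 1.4b.
The full normalization integral is A²·[3·π·b^5] = 1, fixing A².
Substituting u = s/b, A², 4π and the length scale all cancel in the ratio: P = ∫_{1.4}^{∞} u^4·e^(-2·u) du / ∫_{0}^{∞} u^4·e^(-2·u) du.
Using ∫ u^4·e^(-2·u) du = -(u^4/2 + u^3 + 3·u^2/2 + 3·u/2 + 3/4)·e^(-2·u), the numerator is ≈ 0.63576 and the denominator is 3/4.
Taking the ratio yields P = 0.8477.

P ≈ 0.848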